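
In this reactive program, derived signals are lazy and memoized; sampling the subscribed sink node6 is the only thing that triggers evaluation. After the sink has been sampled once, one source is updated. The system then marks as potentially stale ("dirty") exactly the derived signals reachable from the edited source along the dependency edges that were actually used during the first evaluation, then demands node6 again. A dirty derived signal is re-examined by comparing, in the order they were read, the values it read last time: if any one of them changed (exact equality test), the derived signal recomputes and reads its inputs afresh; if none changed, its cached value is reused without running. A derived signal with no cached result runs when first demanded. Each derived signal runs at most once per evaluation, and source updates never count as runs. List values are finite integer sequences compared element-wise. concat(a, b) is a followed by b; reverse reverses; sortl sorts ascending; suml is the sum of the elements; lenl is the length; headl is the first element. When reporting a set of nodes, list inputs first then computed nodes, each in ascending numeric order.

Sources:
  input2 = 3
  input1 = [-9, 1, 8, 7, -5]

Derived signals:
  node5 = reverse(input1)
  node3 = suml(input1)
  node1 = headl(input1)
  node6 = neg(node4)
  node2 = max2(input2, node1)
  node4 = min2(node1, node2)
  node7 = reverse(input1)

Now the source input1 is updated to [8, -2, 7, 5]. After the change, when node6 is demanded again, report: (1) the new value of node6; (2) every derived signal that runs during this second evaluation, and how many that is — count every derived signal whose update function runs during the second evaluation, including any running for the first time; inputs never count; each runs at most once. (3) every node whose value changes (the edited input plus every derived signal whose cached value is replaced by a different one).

First demand of the output computes:
  node1 = headl([-9, 1, 8, 7, -5]) = -9
  node2 = max2(3, -9) = 3
  node4 = min2(-9, 3) = -9
  node6 = neg(-9) = 9

After the edit, cleaning proceeds:
  node1: a read changed (input1 [-9, 1, 8, 7, -5]->[8, -2, 7, 5]) — executes, giving 8.
  node2: a read changed (node1 -9->8) — executes, giving 8.
  node4: a read changed (node1 -9->8; node2 3->8) — executes, giving 8.
  node6: a read changed (node4 -9->8) — executes, giving -8.

Demanding node6 again yields -8.
4 derived signals run: node1, node2, node4, node6.
The nodes whose values change: input1, node1, node2, node4, node6.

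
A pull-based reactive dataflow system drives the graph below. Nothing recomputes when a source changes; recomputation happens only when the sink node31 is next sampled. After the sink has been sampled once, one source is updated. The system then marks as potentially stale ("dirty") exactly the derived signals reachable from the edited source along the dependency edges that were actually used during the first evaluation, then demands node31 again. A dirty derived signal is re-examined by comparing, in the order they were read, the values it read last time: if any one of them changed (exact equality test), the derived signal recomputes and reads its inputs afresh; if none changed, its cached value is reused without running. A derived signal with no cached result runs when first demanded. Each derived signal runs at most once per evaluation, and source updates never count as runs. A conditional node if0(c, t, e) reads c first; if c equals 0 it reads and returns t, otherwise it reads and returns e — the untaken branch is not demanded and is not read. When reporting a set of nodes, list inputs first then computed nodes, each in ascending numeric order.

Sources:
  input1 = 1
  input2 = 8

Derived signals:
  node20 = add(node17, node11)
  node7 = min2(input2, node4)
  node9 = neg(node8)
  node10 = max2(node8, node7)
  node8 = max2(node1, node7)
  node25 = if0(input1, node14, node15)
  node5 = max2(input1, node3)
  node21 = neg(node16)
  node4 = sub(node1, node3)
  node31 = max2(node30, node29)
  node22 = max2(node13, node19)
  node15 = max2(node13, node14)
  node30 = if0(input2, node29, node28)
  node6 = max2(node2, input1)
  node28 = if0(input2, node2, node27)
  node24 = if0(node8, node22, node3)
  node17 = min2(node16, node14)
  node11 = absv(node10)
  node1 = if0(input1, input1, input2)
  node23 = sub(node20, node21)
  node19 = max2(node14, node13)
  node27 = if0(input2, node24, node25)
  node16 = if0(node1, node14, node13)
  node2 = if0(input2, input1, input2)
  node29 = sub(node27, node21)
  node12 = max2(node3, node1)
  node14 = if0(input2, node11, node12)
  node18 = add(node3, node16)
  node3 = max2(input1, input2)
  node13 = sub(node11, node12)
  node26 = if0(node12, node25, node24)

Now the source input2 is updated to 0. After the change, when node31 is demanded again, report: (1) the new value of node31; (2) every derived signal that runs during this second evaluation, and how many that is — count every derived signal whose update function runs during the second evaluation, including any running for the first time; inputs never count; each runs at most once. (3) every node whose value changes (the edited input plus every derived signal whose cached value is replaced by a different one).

New value of node31: 0.
Derived signals that run: node1, node3, node4, node7, node8, node10, node11, node12, node13, node14, node16, node19, node22, node24, node27, node29, node30, node31 — 18 in total.
Values that change: input2, node1, node3, node4, node7, node8, node10, node11, node12, node13, node14, node27, node29, node30, node31.
Key observation: a condition flipped, so demand moved to the other branch — node15, node25, node28 are never re-examined.

First evaluation (everything demanded from the output):
  node1 = if0(input1=1 -> else branch input2) = 8
  node3 = max2(1, 8) = 8
  node4 = sub(8, 8) = 0
  node7 = min2(8, 0) = 0
  node8 = max2(8, 0) = 8
  node10 = max2(8, 0) = 8
  node11 = absv(8) = 8
  node12 = max2(8, 8) = 8
  node13 = sub(8, 8) = 0
  node14 = if0(input2=8 -> else branch node12) = 8
  node15 = max2(0, 8) = 8
  node16 = if0(node1=8 -> else branch node13) = 0
  node21 = neg(0) = 0
  node25 = if0(input1=1 -> else branch node15) = 8
  node27 = if0(input2=8 -> else branch node25) = 8
  node28 = if0(input2=8 -> else branch node27) = 8
  node29 = sub(8, 0) = 8
  node30 = if0(input2=8 -> else branch node28) = 8
  node31 = max2(8, 8) = 8

Propagation after the edit:
  node1: runs — input2 8->0; result 0.
  node3: runs — input2 8->0; result 1.
  node4: runs — node1 8->0; node3 8->1; result -1.
  node7: runs — input2 8->0; node4 0->-1; result -1.
  node8: runs — node1 8->0; node7 0->-1; result 0.
  node10: runs — node8 8->0; node7 0->-1; result 0.
  node11: runs — node10 8->0; result 0.
  node12: runs — node3 8->1; node1 8->0; result 1.
  node13: runs — node11 8->0; node12 8->1; result -1.
  node14: runs — input2 8->0; node12 8->1; result 0.
  node15: marked dirty but never re-examined — demand shifted away from it.
  node16: runs — node1 8->0; node13 0->-1; result 0 (same value as before).
  node19: demanded for the first time — runs, produces 0.
  node21: checked — values it read are unchanged (node16 unchanged); reused cached 0 without running.
  node22: demanded for the first time — runs, produces 0.
  node24: demanded for the first time — runs, produces 0.
  node25: marked dirty but never re-examined — demand shifted away from it.
  node27: runs — input2 8->0; result 0.
  node28: marked dirty but never re-examined — demand shifted away from it.
  node29: runs — node27 8->0; result 0.
  node30: runs — input2 8->0; result 0.
  node31: runs — node30 8->0; node29 8->0; result 0.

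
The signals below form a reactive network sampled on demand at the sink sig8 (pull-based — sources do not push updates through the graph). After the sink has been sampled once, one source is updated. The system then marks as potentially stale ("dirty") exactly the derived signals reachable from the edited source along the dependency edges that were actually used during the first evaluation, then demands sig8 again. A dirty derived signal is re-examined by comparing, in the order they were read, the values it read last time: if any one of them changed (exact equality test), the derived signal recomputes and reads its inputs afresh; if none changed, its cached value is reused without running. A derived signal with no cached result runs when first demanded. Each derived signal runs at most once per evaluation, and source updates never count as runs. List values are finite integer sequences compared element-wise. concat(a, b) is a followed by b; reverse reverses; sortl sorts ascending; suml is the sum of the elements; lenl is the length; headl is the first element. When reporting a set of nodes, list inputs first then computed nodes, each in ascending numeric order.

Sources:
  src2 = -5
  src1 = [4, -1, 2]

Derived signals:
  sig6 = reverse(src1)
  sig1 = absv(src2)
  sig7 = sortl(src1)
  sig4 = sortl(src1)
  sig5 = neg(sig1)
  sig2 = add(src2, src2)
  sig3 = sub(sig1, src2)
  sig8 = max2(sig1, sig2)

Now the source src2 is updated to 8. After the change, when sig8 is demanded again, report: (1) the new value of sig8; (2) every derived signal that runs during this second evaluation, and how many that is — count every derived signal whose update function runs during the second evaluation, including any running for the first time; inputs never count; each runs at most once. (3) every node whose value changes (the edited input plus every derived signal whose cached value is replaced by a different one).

Initial pass — values computed on the first demand:
  sig1 = absv(-5) = 5
  sig2 = add(-5, -5) = -10
  sig8 = max2(5, -10) = 5

Second demand — change propagation:
  sig1: re-runs because src2 -5->8; new result 8.
  sig2: re-runs because src2 -5->8; src2 -5->8; new result 16.
  sig8: re-runs because sig1 5->8; sig2 -10->16; new result 16.

sig8 now evaluates to 16.
Run set: sig1, sig2, sig8 (3 run).
Changed values: src2, sig1, sig2, sig8.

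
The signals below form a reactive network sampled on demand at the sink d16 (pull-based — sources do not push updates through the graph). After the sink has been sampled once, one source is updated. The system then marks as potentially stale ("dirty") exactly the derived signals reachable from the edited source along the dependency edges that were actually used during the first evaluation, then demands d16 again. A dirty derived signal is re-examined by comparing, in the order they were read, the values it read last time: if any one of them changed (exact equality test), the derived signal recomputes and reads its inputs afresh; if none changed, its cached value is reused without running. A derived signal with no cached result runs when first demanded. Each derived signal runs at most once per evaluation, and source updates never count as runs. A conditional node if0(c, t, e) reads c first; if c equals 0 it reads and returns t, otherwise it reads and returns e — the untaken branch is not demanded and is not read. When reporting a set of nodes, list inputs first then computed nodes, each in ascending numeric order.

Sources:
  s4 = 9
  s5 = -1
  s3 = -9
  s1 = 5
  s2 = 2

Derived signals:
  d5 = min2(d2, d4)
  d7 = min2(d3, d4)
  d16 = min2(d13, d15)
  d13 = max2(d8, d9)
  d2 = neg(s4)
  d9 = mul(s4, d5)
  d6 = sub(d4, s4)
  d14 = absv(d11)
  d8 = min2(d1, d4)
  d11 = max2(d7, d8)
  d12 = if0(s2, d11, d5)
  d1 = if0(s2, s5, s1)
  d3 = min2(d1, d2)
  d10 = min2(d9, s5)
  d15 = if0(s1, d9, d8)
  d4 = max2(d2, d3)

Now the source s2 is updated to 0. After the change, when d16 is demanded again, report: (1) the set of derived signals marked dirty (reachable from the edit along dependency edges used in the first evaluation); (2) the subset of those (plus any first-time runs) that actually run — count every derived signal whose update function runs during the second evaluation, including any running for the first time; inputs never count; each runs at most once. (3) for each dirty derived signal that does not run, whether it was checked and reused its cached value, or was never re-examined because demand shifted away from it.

Dirty set: d1, d3, d4, d5, d8, d9, d13, d15, d16.
Run set: d1, d3, d8 (3 run).
Re-examined without running (cache reused): d4, d5, d9, d13, d15, d16.
The important point: at d4 every value read last time is unchanged, so the dirty flag clears without a run.

Initial pass — values computed on the first demand:
  d1 = if0(s2=2 -> else branch s1) = 5
  d2 = neg(9) = -9
  d3 = min2(5, -9) = -9
  d4 = max2(-9, -9) = -9
  d5 = min2(-9, -9) = -9
  d8 = min2(5, -9) = -9
  d9 = mul(9, -9) = -81
  d13 = max2(-9, -81) = -9
  d15 = if0(s1=5 -> else branch d8) = -9
  d16 = min2(-9, -9) = -9

Second demand — change propagation:
  d1: re-runs because s2 2->0; new result -1.
  d3: re-runs because d1 5->-1; new result -9 (unchanged).
  d4: re-examined; everything it read last time is the same (d2 unchanged, d3 unchanged) — cache -9 kept, no run.
  d5: re-examined; everything it read last time is the same (d2 unchanged, d4 unchanged) — cache -9 kept, no run.
  d8: re-runs because d1 5->-1; new result -9 (unchanged).
  d9: re-examined; everything it read last time is the same (s4 unchanged, d5 unchanged) — cache -81 kept, no run.
  d13: re-examined; everything it read last time is the same (d8 unchanged, d9 unchanged) — cache -9 kept, no run.
  d15: re-examined; everything it read last time is the same (s1 unchanged, d8 unchanged) — cache -9 kept, no run.
  d16: re-examined; everything it read last time is the same (d13 unchanged, d15 unchanged) — cache -9 kept, no run.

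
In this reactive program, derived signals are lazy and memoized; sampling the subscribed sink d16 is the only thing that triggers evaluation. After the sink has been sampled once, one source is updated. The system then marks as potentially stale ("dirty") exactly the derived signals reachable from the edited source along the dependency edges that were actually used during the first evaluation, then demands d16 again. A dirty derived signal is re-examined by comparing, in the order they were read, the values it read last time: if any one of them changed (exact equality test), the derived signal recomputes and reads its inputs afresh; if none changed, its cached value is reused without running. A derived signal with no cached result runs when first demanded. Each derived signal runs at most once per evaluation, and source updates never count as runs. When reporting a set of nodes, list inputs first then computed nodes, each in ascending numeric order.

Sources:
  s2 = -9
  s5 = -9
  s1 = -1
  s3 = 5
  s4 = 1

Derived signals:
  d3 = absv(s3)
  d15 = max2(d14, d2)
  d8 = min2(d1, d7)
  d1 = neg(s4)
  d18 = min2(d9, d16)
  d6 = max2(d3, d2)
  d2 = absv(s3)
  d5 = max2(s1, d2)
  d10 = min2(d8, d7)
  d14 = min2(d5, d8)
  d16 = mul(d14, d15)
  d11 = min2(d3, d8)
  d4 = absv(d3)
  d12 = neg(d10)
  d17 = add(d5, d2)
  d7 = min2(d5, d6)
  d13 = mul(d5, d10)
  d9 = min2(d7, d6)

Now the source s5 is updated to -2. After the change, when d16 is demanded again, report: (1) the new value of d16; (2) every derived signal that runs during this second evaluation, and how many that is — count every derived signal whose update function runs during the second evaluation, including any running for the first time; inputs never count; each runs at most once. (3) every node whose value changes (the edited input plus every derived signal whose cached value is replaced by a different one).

First demand of the output computes:
  d1 = neg(1) = -1
  d2 = absv(5) = 5
  d3 = absv(5) = 5
  d5 = max2(-1, 5) = 5
  d6 = max2(5, 5) = 5
  d7 = min2(5, 5) = 5
  d8 = min2(-1, 5) = -1
  d14 = min2(5, -1) = -1
  d15 = max2(-1, 5) = 5
  d16 = mul(-1, 5) = -5

After the edit, cleaning proceeds:
  no node depends on s5 at all; the second demand re-runs nothing.

Note the shortcut — nothing in the graph depends on s5 at all, so no recomputation happens.

Demanding d16 again yields -5.
0 derived signals run: none.
The nodes whose values change: s5.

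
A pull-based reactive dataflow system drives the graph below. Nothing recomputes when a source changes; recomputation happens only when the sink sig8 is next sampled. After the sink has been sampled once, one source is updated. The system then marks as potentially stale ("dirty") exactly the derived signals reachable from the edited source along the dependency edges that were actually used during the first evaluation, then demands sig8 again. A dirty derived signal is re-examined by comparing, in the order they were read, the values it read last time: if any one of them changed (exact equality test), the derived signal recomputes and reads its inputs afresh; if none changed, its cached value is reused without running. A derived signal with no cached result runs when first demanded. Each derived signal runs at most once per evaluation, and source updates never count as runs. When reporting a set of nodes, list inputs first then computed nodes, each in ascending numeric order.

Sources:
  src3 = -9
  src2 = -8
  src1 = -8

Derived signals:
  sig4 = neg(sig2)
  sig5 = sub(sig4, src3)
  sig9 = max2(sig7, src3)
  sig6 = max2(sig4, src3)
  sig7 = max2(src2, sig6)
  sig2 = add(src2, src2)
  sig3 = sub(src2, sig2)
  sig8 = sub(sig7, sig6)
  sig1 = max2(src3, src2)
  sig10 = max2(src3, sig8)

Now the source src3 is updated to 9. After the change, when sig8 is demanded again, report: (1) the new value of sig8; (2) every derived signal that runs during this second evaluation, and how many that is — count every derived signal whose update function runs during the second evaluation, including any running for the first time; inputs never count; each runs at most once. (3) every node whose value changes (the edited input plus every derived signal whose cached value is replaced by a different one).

First evaluation (everything demanded from the output):
  sig2 = add(-8, -8) = -16
  sig4 = neg(-16) = 16
  sig6 = max2(16, -9) = 16
  sig7 = max2(-8, 16) = 16
  sig8 = sub(16, 16) = 0

Propagation after the edit:
  sig6: runs — src3 -9->9; result 16 (same value as before).
  sig7: checked — values it read are unchanged (src2 unchanged, sig6 unchanged); reused cached 16 without running.
  sig8: checked — values it read are unchanged (sig7 unchanged, sig6 unchanged); reused cached 0 without running.

Key observation: the change is absorbed at sig6 — it re-runs but produces the same value, and the output's value is unchanged.

New value of sig8: 0.
Derived signals that run: sig6 — 1 in total.
Values that change: src3.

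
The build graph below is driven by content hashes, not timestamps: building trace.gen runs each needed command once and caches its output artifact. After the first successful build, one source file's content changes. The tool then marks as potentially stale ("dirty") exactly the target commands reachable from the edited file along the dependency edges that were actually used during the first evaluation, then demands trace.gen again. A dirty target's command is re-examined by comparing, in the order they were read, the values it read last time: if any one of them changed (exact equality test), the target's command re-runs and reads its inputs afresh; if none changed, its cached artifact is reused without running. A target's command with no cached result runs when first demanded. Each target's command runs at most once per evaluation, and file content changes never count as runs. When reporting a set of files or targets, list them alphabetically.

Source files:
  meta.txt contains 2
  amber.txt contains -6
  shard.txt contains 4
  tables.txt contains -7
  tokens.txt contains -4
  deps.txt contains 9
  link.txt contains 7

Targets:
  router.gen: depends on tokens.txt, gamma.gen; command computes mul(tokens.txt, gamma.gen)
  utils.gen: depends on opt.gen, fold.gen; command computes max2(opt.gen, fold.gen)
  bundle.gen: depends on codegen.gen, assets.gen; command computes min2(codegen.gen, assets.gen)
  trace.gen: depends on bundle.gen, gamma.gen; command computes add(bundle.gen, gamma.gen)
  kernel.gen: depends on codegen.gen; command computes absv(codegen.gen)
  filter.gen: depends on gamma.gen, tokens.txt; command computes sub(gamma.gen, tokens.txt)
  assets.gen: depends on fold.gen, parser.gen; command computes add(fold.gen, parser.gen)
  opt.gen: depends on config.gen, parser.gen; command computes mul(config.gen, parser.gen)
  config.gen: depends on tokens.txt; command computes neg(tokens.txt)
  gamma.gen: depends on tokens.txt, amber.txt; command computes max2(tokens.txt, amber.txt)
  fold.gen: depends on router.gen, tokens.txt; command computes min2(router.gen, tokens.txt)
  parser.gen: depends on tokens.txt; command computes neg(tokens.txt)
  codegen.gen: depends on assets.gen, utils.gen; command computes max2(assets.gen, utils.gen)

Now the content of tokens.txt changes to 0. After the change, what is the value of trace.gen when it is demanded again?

Initial pass — values computed on the first demand:
  config.gen = neg(-4) = 4
  gamma.gen = max2(-4, -6) = -4
  parser.gen = neg(-4) = 4
  opt.gen = mul(4, 4) = 16
  router.gen = mul(-4, -4) = 16
  fold.gen = min2(16, -4) = -4
  assets.gen = add(-4, 4) = 0
  utils.gen = max2(16, -4) = 16
  codegen.gen = max2(0, 16) = 16
  bundle.gen = min2(16, 0) = 0
  trace.gen = add(0, -4) = -4

Second demand — change propagation:
  config.gen: re-runs because tokens.txt -4->0; new result 0.
  gamma.gen: re-runs because tokens.txt -4->0; new result 0.
  parser.gen: re-runs because tokens.txt -4->0; new result 0.
  opt.gen: re-runs because config.gen 4->0; parser.gen 4->0; new result 0.
  router.gen: re-runs because tokens.txt -4->0; gamma.gen -4->0; new result 0.
  fold.gen: re-runs because router.gen 16->0; tokens.txt -4->0; new result 0.
  assets.gen: re-runs because fold.gen -4->0; parser.gen 4->0; new result 0 (unchanged).
  utils.gen: re-runs because opt.gen 16->0; fold.gen -4->0; new result 0.
  codegen.gen: re-runs because utils.gen 16->0; new result 0.
  bundle.gen: re-runs because codegen.gen 16->0; new result 0 (unchanged).
  trace.gen: re-runs because gamma.gen -4->0; new result 0.

trace.gen now evaluates to 0.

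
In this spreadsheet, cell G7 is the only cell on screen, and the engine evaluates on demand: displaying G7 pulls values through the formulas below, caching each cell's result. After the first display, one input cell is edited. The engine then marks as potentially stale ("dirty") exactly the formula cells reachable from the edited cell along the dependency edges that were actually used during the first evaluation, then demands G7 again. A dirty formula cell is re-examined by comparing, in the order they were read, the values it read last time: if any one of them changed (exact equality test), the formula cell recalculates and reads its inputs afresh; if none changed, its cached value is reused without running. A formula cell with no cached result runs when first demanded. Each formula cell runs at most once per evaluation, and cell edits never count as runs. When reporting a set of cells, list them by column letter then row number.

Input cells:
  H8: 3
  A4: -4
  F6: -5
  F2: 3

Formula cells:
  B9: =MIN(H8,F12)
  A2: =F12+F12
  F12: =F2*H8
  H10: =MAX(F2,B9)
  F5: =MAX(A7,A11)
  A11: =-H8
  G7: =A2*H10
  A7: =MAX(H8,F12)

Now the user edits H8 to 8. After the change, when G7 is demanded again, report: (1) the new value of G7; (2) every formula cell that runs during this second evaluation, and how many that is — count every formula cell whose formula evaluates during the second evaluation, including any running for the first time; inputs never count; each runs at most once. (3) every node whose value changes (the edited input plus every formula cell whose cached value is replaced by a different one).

G7 now evaluates to 384.
Run set: A2, B9, F12, G7, H10 (5 run).
Changed values: A2, B9, F12, G7, H8, H10.

Initial pass — values computed on the first demand:
  F12 = 3 * 3 = 9
  A2 = 9 + 9 = 18
  B9 = MIN(3, 9) = 3
  H10 = MAX(3, 3) = 3
  G7 = 18 * 3 = 54

Second demand — change propagation:
  F12: re-runs because H8 3->8; new result 24.
  A2: re-runs because F12 9->24; F12 9->24; new result 48.
  B9: re-runs because H8 3->8; F12 9->24; new result 8.
  H10: re-runs because B9 3->8; new result 8.
  G7: re-runs because A2 18->48; H10 3->8; new result 384.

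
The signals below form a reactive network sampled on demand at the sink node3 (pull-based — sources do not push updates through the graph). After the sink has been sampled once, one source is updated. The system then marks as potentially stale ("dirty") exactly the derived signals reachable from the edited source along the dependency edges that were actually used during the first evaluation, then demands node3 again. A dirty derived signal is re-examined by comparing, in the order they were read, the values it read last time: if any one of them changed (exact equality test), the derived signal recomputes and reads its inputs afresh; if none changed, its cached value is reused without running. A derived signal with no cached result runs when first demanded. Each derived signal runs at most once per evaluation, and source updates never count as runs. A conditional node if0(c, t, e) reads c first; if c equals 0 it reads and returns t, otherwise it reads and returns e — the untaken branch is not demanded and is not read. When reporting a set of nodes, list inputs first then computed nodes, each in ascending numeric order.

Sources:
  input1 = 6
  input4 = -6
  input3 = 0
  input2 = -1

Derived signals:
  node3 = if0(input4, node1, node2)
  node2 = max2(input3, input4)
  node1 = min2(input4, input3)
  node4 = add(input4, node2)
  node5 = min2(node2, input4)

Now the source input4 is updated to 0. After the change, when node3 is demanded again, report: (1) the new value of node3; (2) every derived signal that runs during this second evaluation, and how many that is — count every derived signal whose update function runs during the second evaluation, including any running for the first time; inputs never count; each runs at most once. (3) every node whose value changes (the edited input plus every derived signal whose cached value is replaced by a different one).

node3 now evaluates to 0.
Run set: node1, node3 (2 run).
Changed values: input4.
The important point: the flipped condition redirects demand; node2 is left stale, never re-checked.

Initial pass — values computed on the first demand:
  node2 = max2(0, -6) = 0
  node3 = if0(input4=-6 -> else branch node2) = 0

Second demand — change propagation:
  node1: newly demanded (no cache) — executes and yields 0.
  node2: dirty yet unreached — the second evaluation never asks for it.
  node3: re-runs because input4 -6->0; new result 0 (unchanged).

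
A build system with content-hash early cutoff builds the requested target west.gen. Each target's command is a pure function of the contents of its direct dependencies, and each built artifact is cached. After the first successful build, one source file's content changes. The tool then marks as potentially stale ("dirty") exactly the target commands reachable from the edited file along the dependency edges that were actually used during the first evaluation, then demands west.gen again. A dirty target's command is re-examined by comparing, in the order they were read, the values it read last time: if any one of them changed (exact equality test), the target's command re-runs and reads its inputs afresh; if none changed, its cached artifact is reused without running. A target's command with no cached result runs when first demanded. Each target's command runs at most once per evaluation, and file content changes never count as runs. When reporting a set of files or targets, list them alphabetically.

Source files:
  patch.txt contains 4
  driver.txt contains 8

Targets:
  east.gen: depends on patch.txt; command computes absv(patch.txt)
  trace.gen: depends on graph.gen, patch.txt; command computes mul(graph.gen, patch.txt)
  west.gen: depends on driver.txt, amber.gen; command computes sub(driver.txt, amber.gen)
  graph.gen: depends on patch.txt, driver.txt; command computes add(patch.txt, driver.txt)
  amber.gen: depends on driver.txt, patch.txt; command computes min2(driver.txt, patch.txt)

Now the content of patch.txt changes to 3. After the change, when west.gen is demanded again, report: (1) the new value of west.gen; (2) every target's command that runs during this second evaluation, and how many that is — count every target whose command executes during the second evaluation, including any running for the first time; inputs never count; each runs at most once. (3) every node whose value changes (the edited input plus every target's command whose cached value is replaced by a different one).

New value of west.gen: 5.
Target commands that run: amber.gen, west.gen — 2 in total.
Values that change: amber.gen, patch.txt, west.gen.

First evaluation (everything demanded from the output):
  amber.gen = min2(8, 4) = 4
  west.gen = sub(8, 4) = 4

Propagation after the edit:
  amber.gen: runs — patch.txt 4->3; result 3.
  west.gen: runs — amber.gen 4->3; result 5.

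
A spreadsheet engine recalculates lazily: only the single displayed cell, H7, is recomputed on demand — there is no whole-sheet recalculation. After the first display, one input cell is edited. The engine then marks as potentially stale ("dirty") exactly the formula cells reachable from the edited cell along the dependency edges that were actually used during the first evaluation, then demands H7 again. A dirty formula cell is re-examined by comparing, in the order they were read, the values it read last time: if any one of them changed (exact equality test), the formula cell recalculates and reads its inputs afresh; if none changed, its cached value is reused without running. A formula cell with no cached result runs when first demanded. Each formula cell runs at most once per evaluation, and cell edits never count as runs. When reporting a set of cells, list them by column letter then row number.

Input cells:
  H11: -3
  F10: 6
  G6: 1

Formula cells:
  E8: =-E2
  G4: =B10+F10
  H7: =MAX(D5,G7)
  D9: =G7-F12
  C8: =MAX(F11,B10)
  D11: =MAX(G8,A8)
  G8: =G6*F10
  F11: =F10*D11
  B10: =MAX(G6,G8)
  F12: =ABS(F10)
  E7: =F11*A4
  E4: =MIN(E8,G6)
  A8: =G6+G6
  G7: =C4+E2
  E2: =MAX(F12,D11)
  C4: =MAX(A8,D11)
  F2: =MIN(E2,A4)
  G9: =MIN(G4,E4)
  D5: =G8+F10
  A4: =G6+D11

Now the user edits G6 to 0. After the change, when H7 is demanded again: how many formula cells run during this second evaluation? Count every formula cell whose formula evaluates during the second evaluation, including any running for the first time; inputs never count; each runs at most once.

First evaluation (everything demanded from the output):
  A8 = 1 + 1 = 2
  F12 = ABS(6) = 6
  G8 = 1 * 6 = 6
  D5 = 6 + 6 = 12
  D11 = MAX(6, 2) = 6
  C4 = MAX(2, 6) = 6
  E2 = MAX(6, 6) = 6
  G7 = 6 + 6 = 12
  H7 = MAX(12, 12) = 12

Propagation after the edit:
  A8: runs — G6 1->0; G6 1->0; result 0.
  G8: runs — G6 1->0; result 0.
  D5: runs — G8 6->0; result 6.
  D11: runs — G8 6->0; A8 2->0; result 0.
  C4: runs — A8 2->0; D11 6->0; result 0.
  E2: runs — D11 6->0; result 6 (same value as before).
  G7: runs — C4 6->0; result 6.
  H7: runs — D5 12->6; G7 12->6; result 6.

Formula cells that run: A8, C4, D5, D11, E2, G7, G8, H7 — 8 in total.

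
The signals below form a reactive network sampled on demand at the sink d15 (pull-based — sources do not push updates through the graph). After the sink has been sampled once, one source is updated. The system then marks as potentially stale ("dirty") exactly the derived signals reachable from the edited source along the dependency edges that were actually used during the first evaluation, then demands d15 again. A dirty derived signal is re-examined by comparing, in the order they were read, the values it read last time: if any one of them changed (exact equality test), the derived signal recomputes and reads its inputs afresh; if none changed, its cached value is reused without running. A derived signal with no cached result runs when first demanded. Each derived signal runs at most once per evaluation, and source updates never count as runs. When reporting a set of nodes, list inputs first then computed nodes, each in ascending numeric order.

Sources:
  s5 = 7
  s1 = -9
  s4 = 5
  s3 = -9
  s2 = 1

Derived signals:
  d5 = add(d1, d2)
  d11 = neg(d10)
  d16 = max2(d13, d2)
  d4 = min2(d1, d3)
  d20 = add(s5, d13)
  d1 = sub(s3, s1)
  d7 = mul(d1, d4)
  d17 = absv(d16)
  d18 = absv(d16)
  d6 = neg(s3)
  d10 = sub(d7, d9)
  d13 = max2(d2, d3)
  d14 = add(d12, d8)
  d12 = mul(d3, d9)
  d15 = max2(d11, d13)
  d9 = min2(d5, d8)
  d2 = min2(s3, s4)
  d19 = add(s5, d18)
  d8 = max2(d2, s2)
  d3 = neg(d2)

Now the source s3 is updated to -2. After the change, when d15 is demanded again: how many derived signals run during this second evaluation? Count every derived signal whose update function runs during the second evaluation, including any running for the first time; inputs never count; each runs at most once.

Run set: d1, d2, d3, d4, d5, d7, d8, d9, d10, d11, d13, d15 (12 run).

Initial pass — values computed on the first demand:
  d1 = sub(-9, -9) = 0
  d2 = min2(-9, 5) = -9
  d3 = neg(-9) = 9
  d4 = min2(0, 9) = 0
  d5 = add(0, -9) = -9
  d7 = mul(0, 0) = 0
  d8 = max2(-9, 1) = 1
  d9 = min2(-9, 1) = -9
  d10 = sub(0, -9) = 9
  d11 = neg(9) = -9
  d13 = max2(-9, 9) = 9
  d15 = max2(-9, 9) = 9

Second demand — change propagation:
  d1: re-runs because s3 -9->-2; new result 7.
  d2: re-runs because s3 -9->-2; new result -2.
  d3: re-runs because d2 -9->-2; new result 2.
  d4: re-runs because d1 0->7; d3 9->2; new result 2.
  d5: re-runs because d1 0->7; d2 -9->-2; new result 5.
  d7: re-runs because d1 0->7; d4 0->2; new result 14.
  d8: re-runs because d2 -9->-2; new result 1 (unchanged).
  d9: re-runs because d5 -9->5; new result 1.
  d10: re-runs because d7 0->14; d9 -9->1; new result 13.
  d11: re-runs because d10 9->13; new result -13.
  d13: re-runs because d2 -9->-2; d3 9->2; new result 2.
  d15: re-runs because d11 -9->-13; d13 9->2; new result 2.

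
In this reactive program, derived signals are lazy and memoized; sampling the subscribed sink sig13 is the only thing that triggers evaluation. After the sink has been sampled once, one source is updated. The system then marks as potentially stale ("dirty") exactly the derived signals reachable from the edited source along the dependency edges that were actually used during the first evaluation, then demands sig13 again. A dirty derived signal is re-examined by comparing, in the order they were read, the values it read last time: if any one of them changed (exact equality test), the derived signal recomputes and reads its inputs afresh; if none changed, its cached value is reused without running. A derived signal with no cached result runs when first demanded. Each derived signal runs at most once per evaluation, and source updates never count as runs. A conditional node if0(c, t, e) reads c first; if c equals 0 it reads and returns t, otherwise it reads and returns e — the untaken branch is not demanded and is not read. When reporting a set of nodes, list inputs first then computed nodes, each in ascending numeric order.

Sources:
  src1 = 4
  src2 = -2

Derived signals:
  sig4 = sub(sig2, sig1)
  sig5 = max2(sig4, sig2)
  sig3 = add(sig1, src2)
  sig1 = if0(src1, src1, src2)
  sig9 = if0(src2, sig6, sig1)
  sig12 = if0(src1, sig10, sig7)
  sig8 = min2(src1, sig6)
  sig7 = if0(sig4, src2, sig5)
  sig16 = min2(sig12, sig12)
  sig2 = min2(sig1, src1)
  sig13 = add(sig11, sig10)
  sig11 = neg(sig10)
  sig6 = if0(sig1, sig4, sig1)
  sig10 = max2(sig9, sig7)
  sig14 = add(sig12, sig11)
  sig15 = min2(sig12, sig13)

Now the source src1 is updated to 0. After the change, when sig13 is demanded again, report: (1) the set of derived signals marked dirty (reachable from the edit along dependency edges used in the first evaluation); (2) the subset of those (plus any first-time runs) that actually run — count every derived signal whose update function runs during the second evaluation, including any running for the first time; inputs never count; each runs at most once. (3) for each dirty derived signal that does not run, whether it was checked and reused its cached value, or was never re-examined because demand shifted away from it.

The edit dirties: sig1, sig2, sig4, sig7, sig9, sig10, sig11, sig13.
7 derived signals run: sig1, sig2, sig4, sig9, sig10, sig11, sig13.
Cache hits after checking: sig7.
Note where the cutoff bites: sig7 is checked, finds nothing changed, and keeps its cache.

First demand of the output computes:
  sig1 = if0(src1=4 -> else branch src2) = -2
  sig2 = min2(-2, 4) = -2
  sig4 = sub(-2, -2) = 0
  sig7 = if0(sig4=0 -> then branch src2) = -2
  sig9 = if0(src2=-2 -> else branch sig1) = -2
  sig10 = max2(-2, -2) = -2
  sig11 = neg(-2) = 2
  sig13 = add(2, -2) = 0

After the edit, cleaning proceeds:
  sig1: a read changed (src1 4->0) — executes, giving 0.
  sig2: a read changed (sig1 -2->0; src1 4->0) — executes, giving 0.
  sig4: a read changed (sig2 -2->0; sig1 -2->0) — executes, giving 0 — identical to its old value.
  sig7: dirty, but its reads are unchanged (sig4 unchanged, src2 unchanged); cached -2 stands.
  sig9: a read changed (sig1 -2->0) — executes, giving 0.
  sig10: a read changed (sig9 -2->0) — executes, giving 0.
  sig11: a read changed (sig10 -2->0) — executes, giving 0.
  sig13: a read changed (sig11 2->0; sig10 -2->0) — executes, giving 0 — identical to its old value.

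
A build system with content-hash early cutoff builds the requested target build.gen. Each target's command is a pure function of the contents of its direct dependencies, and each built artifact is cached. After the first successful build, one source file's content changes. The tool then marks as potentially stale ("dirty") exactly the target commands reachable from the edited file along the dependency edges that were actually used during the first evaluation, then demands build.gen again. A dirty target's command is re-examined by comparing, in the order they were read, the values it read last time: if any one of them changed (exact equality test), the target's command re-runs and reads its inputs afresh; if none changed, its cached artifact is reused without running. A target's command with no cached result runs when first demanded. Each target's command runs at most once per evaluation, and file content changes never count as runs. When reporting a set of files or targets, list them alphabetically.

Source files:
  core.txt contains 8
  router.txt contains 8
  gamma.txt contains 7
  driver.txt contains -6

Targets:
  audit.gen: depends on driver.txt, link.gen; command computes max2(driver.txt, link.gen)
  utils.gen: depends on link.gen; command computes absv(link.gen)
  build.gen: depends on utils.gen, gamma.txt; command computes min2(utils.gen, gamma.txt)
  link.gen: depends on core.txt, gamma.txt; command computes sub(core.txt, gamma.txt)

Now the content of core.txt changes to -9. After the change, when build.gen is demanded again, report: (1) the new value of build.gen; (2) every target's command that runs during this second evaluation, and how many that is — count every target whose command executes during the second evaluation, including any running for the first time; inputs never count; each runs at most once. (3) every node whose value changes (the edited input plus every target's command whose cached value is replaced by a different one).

First evaluation (everything demanded from the output):
  link.gen = sub(8, 7) = 1
  utils.gen = absv(1) = 1
  build.gen = min2(1, 7) = 1

Propagation after the edit:
  link.gen: runs — core.txt 8->-9; result -16.
  utils.gen: runs — link.gen 1->-16; result 16.
  build.gen: runs — utils.gen 1->16; result 7.

New value of build.gen: 7.
Target commands that run: build.gen, link.gen, utils.gen — 3 in total.
Values that change: build.gen, core.txt, link.gen, utils.gen.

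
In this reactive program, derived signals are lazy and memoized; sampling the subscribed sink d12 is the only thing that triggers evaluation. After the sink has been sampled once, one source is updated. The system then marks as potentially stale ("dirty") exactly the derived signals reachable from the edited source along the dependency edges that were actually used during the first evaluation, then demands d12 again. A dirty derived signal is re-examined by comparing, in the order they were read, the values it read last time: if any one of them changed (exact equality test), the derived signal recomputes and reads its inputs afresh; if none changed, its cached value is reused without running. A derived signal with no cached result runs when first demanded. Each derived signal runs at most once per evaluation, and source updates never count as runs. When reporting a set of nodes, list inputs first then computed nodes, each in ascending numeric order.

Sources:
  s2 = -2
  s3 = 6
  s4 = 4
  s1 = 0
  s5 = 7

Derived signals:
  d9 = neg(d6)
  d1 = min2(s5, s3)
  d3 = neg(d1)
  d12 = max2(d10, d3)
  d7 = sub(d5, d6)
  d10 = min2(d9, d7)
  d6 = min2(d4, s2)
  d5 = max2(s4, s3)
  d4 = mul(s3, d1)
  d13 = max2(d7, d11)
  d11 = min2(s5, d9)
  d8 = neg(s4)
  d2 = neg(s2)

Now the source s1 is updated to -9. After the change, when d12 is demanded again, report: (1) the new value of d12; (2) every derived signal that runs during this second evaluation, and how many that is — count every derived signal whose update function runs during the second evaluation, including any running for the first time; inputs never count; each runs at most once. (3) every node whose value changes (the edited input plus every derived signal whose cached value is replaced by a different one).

Demanding d12 again yields 2.
0 derived signals run: none.
The nodes whose values change: s1.
Note the shortcut — nothing in the graph depends on s1 at all, so no recomputation happens.

First demand of the output computes:
  d1 = min2(7, 6) = 6
  d3 = neg(6) = -6
  d4 = mul(6, 6) = 36
  d5 = max2(4, 6) = 6
  d6 = min2(36, -2) = -2
  d7 = sub(6, -2) = 8
  d9 = neg(-2) = 2
  d10 = min2(2, 8) = 2
  d12 = max2(2, -6) = 2

After the edit, cleaning proceeds:
  no node depends on s1 at all; the second demand re-runs nothing.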